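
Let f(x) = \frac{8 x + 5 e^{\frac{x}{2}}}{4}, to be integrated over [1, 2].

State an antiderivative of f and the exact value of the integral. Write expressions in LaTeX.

Differentiate the proposed F(x) back; it has to land on f(x) exactly.
F(x) = \frac{2 x^{2} + 5 e^{\frac{x}{2}} - 6}{2} is an antiderivative of f.
Check: d/dx[\frac{2 x^{2} + 5 e^{\frac{x}{2}} - 6}{2}] = 2 x + \frac{5 e^{\frac{x}{2}}}{4}, which equals f(x).
F(2) = 1 + \frac{5 e}{2}; F(1) = -2 + \frac{5 e^{\frac{1}{2}}}{2}.
Integral = F(2) - F(1) = - \frac{5 e^{\frac{1}{2}}}{2} + 3 + \frac{5 e}{2}.

Antiderivative: F(x) = \frac{2 x^{2} + 5 e^{\frac{x}{2}} - 6}{2}; value = - \frac{5 e^{\frac{1}{2}}}{2} + 3 + \frac{5 e}{2}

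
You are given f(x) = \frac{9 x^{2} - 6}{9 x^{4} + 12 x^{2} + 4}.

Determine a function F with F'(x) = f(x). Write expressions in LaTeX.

An antiderivative is F(x) = - \frac{x}{x^{2} + \frac{2}{3}}.

f has the shape u'v + uv' for u = - x and v = \frac{1}{x^{2} + \frac{2}{3}} — it is the derivative of the product u*v.
Check: d/dx[- \frac{x}{x^{2} + \frac{2}{3}}] = \frac{9 x^{2} - 6}{9 x^{4} + 12 x^{2} + 4} = f(x).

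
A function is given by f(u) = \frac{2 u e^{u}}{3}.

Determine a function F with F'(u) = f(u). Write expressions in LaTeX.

f has the shape v'r + vr' for v = \frac{2 u}{3} - \frac{2}{3} and r = e^{u} — it is the derivative of the product v*r.
Check: d/du[\frac{2 u e^{u}}{3} - \frac{2 e^{u}}{3}] = \frac{2 u e^{u}}{3} = f(u).

An antiderivative is F(u) = \frac{2 u e^{u}}{3} - \frac{2 e^{u}}{3}.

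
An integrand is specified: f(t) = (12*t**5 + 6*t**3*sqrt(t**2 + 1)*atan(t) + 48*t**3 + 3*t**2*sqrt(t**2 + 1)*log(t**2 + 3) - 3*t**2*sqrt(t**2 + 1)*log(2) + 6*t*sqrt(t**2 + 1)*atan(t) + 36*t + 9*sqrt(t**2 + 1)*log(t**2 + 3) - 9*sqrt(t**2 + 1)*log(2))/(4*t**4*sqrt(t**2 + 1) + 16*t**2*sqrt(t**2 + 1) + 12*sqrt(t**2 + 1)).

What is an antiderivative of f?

A first test for any F(t): its t-derivative must equal f(t) identically.
Check: d/dt[3*sqrt(t**2 + 1) + 3*log(t**2/2 + 3/2)*atan(t)/4] = (12*t**5 + 6*t**3*sqrt(t**2 + 1)*atan(t) + 48*t**3 + 3*t**2*sqrt(t**2 + 1)*log(t**2 + 3) - 3*t**2*sqrt(t**2 + 1)*log(2) + 6*t*sqrt(t**2 + 1)*atan(t) + 36*t + 9*sqrt(t**2 + 1)*log(t**2 + 3) - 9*sqrt(t**2 + 1)*log(2))/(4*t**4*sqrt(t**2 + 1) + 16*t**2*sqrt(t**2 + 1) + 12*sqrt(t**2 + 1)) = f(t).

An antiderivative is F(t) = 3*sqrt(t**2 + 1) + 3*log(t**2/2 + 3/2)*atan(t)/4.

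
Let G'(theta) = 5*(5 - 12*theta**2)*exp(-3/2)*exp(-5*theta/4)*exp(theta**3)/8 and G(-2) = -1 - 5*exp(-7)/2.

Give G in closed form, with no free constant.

G(theta) = -5*exp(theta**3 - 5*theta/4 - 3/2)/2 - 1

The substitution u = theta**3 - 5*theta/4 - 3/2 works: G'(theta) is exactly (dG/du)*(du/dtheta) for that inner function.
A general antiderivative is -5*exp(theta**3 - 5*theta/4 - 3/2)/2 + C.
The condition gives C = -1 - 5*exp(-7)/2 - (-5*exp(-7)/2) = -1.
So G(theta) = -5*exp(theta**3 - 5*theta/4 - 3/2)/2 - 1.
Check: d/dtheta[-5*exp(theta**3 - 5*theta/4 - 3/2)/2 - 1] = (25 - 60*theta**2)*exp(-3/2)*exp(-5*theta/4)*exp(theta**3)/8, which equals G'(theta).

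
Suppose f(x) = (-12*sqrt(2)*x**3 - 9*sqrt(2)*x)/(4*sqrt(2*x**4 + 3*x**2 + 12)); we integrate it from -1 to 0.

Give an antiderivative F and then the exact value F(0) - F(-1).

f matches the chain-rule pattern g'(h)*h' with inner function h(x) = x**4 + 3*x**2/2 + 6; substituting u = h(x) collapses the integral.
F(x) = -3*sqrt(x**4 + 3*x**2/2 + 6)/2 is an antiderivative of f.
Check: d/dx[-3*sqrt(x**4 + 3*x**2/2 + 6)/2] = (-12*sqrt(2)*x**3 - 9*sqrt(2)*x)/(4*sqrt(2*x**4 + 3*x**2 + 12)) = f(x).
F(0) = -3*sqrt(6)/2; F(-1) = -3*sqrt(34)/4.
Integral = F(0) - F(-1) = -3*sqrt(6)/2 + 3*sqrt(34)/4.

Antiderivative: F(x) = -3*sqrt(x**4 + 3*x**2/2 + 6)/2; value = -3*sqrt(6)/2 + 3*sqrt(34)/4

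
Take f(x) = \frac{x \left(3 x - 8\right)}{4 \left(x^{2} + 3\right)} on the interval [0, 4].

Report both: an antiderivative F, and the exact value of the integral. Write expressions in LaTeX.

Antiderivative: F(x) = \frac{3 x}{4} - \log{\left(x^{2} + 3 \right)} - \frac{3 \sqrt{3} \operatorname{atan}{\left(\frac{\sqrt{3} x}{3} \right)}}{4}; value = - \log{\left(19 \right)} - \frac{3 \sqrt{3} \operatorname{atan}{\left(\frac{4 \sqrt{3}}{3} \right)}}{4} + \log{\left(3 \right)} + 3

An antiderivative F(x) passes only if d/dx[F] lands on f(x) exactly.
F(x) = \frac{3 x}{4} - \log{\left(x^{2} + 3 \right)} - \frac{3 \sqrt{3} \operatorname{atan}{\left(\frac{\sqrt{3} x}{3} \right)}}{4} is an antiderivative of f.
Check: d/dx[\frac{3 x}{4} - \log{\left(x^{2} + 3 \right)} - \frac{3 \sqrt{3} \operatorname{atan}{\left(\frac{\sqrt{3} x}{3} \right)}}{4}] = \frac{3 x^{2} - 8 x}{4 x^{2} + 12}, which equals f(x).
F(4) = - \log{\left(19 \right)} - \frac{3 \sqrt{3} \operatorname{atan}{\left(\frac{4 \sqrt{3}}{3} \right)}}{4} + 3; F(0) = - \log{\left(3 \right)}.
Integral = F(4) - F(0) = - \log{\left(19 \right)} - \frac{3 \sqrt{3} \operatorname{atan}{\left(\frac{4 \sqrt{3}}{3} \right)}}{4} + \log{\left(3 \right)} + 3.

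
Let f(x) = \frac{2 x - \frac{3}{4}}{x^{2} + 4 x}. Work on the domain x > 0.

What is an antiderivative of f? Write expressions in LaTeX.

An antiderivative is F(x) = - \frac{3 \log{\left(x \right)}}{16} + \frac{35 \log{\left(x + 4 \right)}}{16}.

Factor the denominator (4 x \left(x + 4\right)) and decompose: f = \frac{35}{16 \left(x + 4\right)} - \frac{3}{16 x}; each piece integrates to a log, atan, or power term.
Check: d/dx[- \frac{3 \log{\left(x \right)}}{16} + \frac{35 \log{\left(x + 4 \right)}}{16}] = \frac{8 x - 3}{4 x^{2} + 16 x}, which equals f(x).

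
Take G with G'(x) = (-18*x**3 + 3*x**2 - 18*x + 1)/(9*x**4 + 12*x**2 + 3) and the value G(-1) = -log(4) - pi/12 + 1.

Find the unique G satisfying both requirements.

G(x) = -log(3*x**2 + 1) + atan(x)/3 + 1

Whatever form G(x) takes, its d/dx must return the stated G'(x).
A general antiderivative is -log(3*x**2 + 1) + atan(x)/3 + C.
The condition gives C = -log(4) - pi/12 + 1 - (-log(4) - pi/12) = 1.
So G(x) = -log(3*x**2 + 1) + atan(x)/3 + 1.
Check: d/dx[-log(3*x**2 + 1) + atan(x)/3 + 1] = (-18*x**3 + 3*x**2 - 18*x + 1)/(9*x**4 + 12*x**2 + 3) = G'(x).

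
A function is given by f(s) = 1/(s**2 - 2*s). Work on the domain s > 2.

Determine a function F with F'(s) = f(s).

The denominator factors as s*(s - 2); partial fractions split f into directly integrable pieces: 1/(2*(s - 2)) - 1/(2*s).
Check: d/ds[(-log(s) + log(s - 2))/2] = 1/(s**2 - 2*s) = f(s).

An antiderivative is F(s) = (-log(s) + log(s - 2))/2.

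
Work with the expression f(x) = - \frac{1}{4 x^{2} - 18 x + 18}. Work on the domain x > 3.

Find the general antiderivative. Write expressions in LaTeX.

F(x) = - \frac{\log{\left(x - 3 \right)}}{6} + \frac{\log{\left(x - \frac{3}{2} \right)}}{6} + C

Factor the denominator (2 \left(x - 3\right) \left(2 x - 3\right)) and decompose: f = \frac{1}{3 \left(2 x - 3\right)} - \frac{1}{6 \left(x - 3\right)}; each piece integrates to a log, atan, or power term.
Check: d/dx[- \frac{\log{\left(x - 3 \right)}}{6} + \frac{\log{\left(x - \frac{3}{2} \right)}}{6}] = - \frac{1}{4 x^{2} - 18 x + 18} = f(x).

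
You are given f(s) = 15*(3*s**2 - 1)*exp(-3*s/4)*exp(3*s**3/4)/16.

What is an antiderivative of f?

An antiderivative is F(s) = 5*exp(-3*s/4)*exp(3*s**3/4)/4.

The substitution u = 3*s**3/4 - 3*s/4 works: f is exactly (dF/du)*(du/ds) for that inner function.
Check: d/ds[5*exp(-3*s/4)*exp(3*s**3/4)/4] = (45*s**2*exp(3*s**3/4) - 15*exp(3*s**3/4))*exp(-3*s/4)/16, which equals f(s).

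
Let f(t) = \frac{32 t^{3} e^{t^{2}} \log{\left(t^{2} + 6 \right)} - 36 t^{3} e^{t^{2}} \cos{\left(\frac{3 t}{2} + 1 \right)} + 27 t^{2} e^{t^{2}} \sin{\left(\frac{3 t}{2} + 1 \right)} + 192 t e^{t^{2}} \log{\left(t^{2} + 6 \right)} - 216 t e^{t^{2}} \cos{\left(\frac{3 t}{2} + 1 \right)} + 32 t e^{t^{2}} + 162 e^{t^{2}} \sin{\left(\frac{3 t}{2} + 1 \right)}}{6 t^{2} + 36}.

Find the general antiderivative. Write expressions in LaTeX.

F(t) = - \frac{\left(- 8 \log{\left(t^{2} + 6 \right)} + 9 \cos{\left(\frac{3 t}{2} + 1 \right)}\right) e^{t^{2}}}{3} + C

f has the shape u'v + uv' for u = \frac{8 \log{\left(t^{2} + 6 \right)}}{3} - 3 \cos{\left(\frac{3 t}{2} + 1 \right)} and v = e^{t^{2}} — it is the derivative of the product u*v.
Check: d/dt[- \frac{\left(- 8 \log{\left(t^{2} + 6 \right)} + 9 \cos{\left(\frac{3 t}{2} + 1 \right)}\right) e^{t^{2}}}{3}] = \frac{32 t^{3} e^{t^{2}} \log{\left(t^{2} + 6 \right)} - 36 t^{3} e^{t^{2}} \cos{\left(\frac{3 t}{2} + 1 \right)} + 27 t^{2} e^{t^{2}} \sin{\left(\frac{3 t}{2} + 1 \right)} + 192 t e^{t^{2}} \log{\left(t^{2} + 6 \right)} - 216 t e^{t^{2}} \cos{\left(\frac{3 t}{2} + 1 \right)} + 32 t e^{t^{2}} + 162 e^{t^{2}} \sin{\left(\frac{3 t}{2} + 1 \right)}}{6 t^{2} + 36} = f(t).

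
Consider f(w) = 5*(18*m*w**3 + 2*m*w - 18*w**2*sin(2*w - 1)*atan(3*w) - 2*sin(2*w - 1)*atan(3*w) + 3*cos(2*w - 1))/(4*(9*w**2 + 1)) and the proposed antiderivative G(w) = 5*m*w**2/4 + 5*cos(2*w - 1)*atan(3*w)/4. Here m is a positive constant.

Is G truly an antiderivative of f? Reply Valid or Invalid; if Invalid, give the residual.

Valid - differentiating G returns exactly f.

d/dw[G] = (90*m*w**3 + 10*m*w - 90*w**2*sin(2*w - 1)*atan(3*w) - 10*sin(2*w - 1)*atan(3*w) + 15*cos(2*w - 1))/(36*w**2 + 4)
This equals f(w) exactly, so the claim holds.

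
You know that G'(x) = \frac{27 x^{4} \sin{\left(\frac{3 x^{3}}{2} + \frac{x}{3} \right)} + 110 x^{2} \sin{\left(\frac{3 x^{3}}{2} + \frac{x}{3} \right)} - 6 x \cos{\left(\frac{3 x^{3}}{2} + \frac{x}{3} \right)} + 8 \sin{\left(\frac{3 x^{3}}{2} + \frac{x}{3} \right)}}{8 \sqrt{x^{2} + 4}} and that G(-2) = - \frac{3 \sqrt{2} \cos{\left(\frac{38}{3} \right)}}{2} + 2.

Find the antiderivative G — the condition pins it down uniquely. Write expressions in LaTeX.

G(x) = - \frac{3 \sqrt{x^{2} + 4} \cos{\left(\frac{3 x^{3}}{2} + \frac{x}{3} \right)}}{4} + 2

G'(x) has the shape u'v + uv' for u = - \frac{3 \sqrt{x^{2} + 4}}{4} and v = \cos{\left(\frac{3 x^{3}}{2} + \frac{x}{3} \right)} — it is the derivative of the product u*v.
A general antiderivative is - \frac{3 \sqrt{x^{2} + 4} \cos{\left(\frac{3 x^{3}}{2} + \frac{x}{3} \right)}}{4} + C.
The condition gives C = - \frac{3 \sqrt{2} \cos{\left(\frac{38}{3} \right)}}{2} + 2 - (- \frac{3 \sqrt{2} \cos{\left(\frac{38}{3} \right)}}{2}) = 2.
So G(x) = - \frac{3 \sqrt{x^{2} + 4} \cos{\left(\frac{3 x^{3}}{2} + \frac{x}{3} \right)}}{4} + 2.
Check: d/dx[- \frac{3 \sqrt{x^{2} + 4} \cos{\left(\frac{3 x^{3}}{2} + \frac{x}{3} \right)}}{4} + 2] = \frac{27 x^{4} \sin{\left(\frac{3 x^{3}}{2} + \frac{x}{3} \right)} + 110 x^{2} \sin{\left(\frac{3 x^{3}}{2} + \frac{x}{3} \right)} - 6 x \cos{\left(\frac{3 x^{3}}{2} + \frac{x}{3} \right)} + 8 \sin{\left(\frac{3 x^{3}}{2} + \frac{x}{3} \right)}}{8 \sqrt{x^{2} + 4}} = G'(x).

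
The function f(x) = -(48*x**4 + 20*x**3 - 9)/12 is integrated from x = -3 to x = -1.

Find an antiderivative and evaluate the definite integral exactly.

Antiderivative: F(x) = -4*x**5/5 - 5*x**4/12 + 3*x/4; value = -4763/30

Check any antiderivative F(x) by computing F'(x) and comparing it with f(x).
F(x) = -4*x**5/5 - 5*x**4/12 + 3*x/4 is an antiderivative of f.
Check: d/dx[-4*x**5/5 - 5*x**4/12 + 3*x/4] = -4*x**4 - 5*x**3/3 + 3/4, which equals f(x).
F(-1) = -11/30; F(-3) = 792/5.
Integral = F(-1) - F(-3) = -4763/30.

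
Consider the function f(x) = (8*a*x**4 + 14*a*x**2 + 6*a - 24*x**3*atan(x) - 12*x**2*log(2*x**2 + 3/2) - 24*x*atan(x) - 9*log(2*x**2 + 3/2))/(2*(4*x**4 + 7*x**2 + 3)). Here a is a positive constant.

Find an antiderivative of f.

An antiderivative is F(x) = a*x - 3*log(2*x**2 + 3/2)*atan(x)/2.

A candidate is checked by its d/dx: the result must match f(x).
Check: d/dx[a*x - 3*log(2*x**2 + 3/2)*atan(x)/2] = (8*a*x**4 + 14*a*x**2 + 6*a - 24*x**3*atan(x) - 12*x**2*log(2*x**2 + 3/2) - 24*x*atan(x) - 9*log(2*x**2 + 3/2))/(8*x**4 + 14*x**2 + 6), which equals f(x).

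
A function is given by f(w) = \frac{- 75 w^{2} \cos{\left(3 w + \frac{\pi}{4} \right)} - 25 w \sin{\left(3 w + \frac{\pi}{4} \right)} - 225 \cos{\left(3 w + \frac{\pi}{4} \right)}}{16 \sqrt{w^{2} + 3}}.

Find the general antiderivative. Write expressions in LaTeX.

F(w) = - \frac{25 \sqrt{w^{2} + 3} \sin{\left(3 w + \frac{\pi}{4} \right)}}{16} + C

f has the shape u'v + uv' for u = - \frac{25 \sqrt{w^{2} + 3}}{16} and v = \sin{\left(3 w + \frac{\pi}{4} \right)} — it is the derivative of the product u*v.
Check: d/dw[- \frac{25 \sqrt{w^{2} + 3} \sin{\left(3 w + \frac{\pi}{4} \right)}}{16}] = \frac{- 75 w^{2} \cos{\left(3 w + \frac{\pi}{4} \right)} - 25 w \sin{\left(3 w + \frac{\pi}{4} \right)} - 225 \cos{\left(3 w + \frac{\pi}{4} \right)}}{16 \sqrt{w^{2} + 3}} = f(w).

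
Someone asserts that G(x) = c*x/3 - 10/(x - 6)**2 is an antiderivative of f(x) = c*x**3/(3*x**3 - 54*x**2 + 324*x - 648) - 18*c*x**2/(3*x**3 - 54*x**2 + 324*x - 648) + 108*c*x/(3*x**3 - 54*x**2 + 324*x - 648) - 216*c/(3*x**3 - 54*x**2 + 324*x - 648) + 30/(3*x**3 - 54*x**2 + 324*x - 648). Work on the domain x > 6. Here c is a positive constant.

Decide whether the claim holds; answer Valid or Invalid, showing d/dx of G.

d/dx[G] = (c*x**3 - 18*c*x**2 + 108*c*x - 216*c + 60)/(3*x**3 - 54*x**2 + 324*x - 648)
d/dx[G] - f(x) = 10/(x**3 - 18*x**2 + 108*x - 216) != 0.

Invalid: d/dx[G] - f = 10/(x**3 - 18*x**2 + 108*x - 216), which is not 0.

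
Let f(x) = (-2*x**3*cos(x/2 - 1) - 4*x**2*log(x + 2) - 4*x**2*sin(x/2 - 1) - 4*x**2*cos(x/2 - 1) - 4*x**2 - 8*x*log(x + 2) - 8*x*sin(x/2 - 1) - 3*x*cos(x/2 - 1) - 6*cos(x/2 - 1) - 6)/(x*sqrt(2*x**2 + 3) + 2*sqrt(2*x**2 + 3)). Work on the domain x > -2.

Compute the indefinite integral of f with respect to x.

f has the shape u'v + uv' for u = -sqrt(2*x**2 + 3) and v = 2*log(x + 2) + 2*sin(x/2 - 1) — it is the derivative of the product u*v.
Check: d/dx[-2*sqrt(2*x**2 + 3)*log(x + 2) - 2*sqrt(2*x**2 + 3)*sin(x/2 - 1)] = (-2*x**3*cos(x/2 - 1) - 4*x**2*log(x + 2) - 4*x**2*sin(x/2 - 1) - 4*x**2*cos(x/2 - 1) - 4*x**2 - 8*x*log(x + 2) - 8*x*sin(x/2 - 1) - 3*x*cos(x/2 - 1) - 6*cos(x/2 - 1) - 6)/(x*sqrt(2*x**2 + 3) + 2*sqrt(2*x**2 + 3)) = f(x).

F(x) = -2*sqrt(2*x**2 + 3)*log(x + 2) - 2*sqrt(2*x**2 + 3)*sin(x/2 - 1) + C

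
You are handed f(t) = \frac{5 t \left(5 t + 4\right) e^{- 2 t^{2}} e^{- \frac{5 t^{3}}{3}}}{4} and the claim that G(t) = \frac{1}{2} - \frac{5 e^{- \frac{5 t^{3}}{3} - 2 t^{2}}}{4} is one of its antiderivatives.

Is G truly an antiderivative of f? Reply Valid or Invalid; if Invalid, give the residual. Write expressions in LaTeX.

d/dt[G] = \frac{\left(25 t^{2} + 20 t\right) e^{- 2 t^{2}} e^{- \frac{5 t^{3}}{3}}}{4}
This equals f(t) exactly, so the claim holds.

Valid: G'(t) = f(t).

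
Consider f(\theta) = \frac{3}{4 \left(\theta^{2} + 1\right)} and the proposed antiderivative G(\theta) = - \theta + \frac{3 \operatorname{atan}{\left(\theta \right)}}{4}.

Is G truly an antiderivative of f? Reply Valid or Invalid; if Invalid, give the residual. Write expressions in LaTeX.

d/d\theta[G] = \frac{- 4 \theta^{2} - 1}{4 \theta^{2} + 4}
d/d\theta[G] - f(\theta) = -1 != 0.

Invalid: d/d\theta[G] - f = -1, which is not 0.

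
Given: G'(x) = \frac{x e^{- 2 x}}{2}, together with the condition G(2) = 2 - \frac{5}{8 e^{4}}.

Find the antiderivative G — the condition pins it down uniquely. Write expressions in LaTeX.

G'(x) has the shape u'v + uv' for u = - \frac{x}{4} - \frac{1}{8} and v = e^{- 2 x} — it is the derivative of the product u*v.
A general antiderivative is \frac{\left(- 2 x - 1\right) e^{- 2 x}}{8} + C.
The condition gives C = 2 - \frac{5}{8 e^{4}} - (- \frac{5}{8 e^{4}}) = 2.
So G(x) = - \frac{x e^{- 2 x}}{4} + 2 - \frac{e^{- 2 x}}{8}.
Check: d/dx[- \frac{x e^{- 2 x}}{4} + 2 - \frac{e^{- 2 x}}{8}] = \frac{x e^{- 2 x}}{2} = G'(x).

G(x) = - \frac{x e^{- 2 x}}{4} + 2 - \frac{e^{- 2 x}}{8}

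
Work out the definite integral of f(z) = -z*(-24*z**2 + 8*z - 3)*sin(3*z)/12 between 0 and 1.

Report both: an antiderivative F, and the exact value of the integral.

Antiderivative: F(z) = (-216*z**3*cos(3*z) + 216*z**2*sin(3*z) + 72*z**2*cos(3*z) - 48*z*sin(3*z) + 117*z*cos(3*z) - 39*sin(3*z) - 16*cos(3*z))/324; value = 4/81 + 43*sin(3)/108 - 43*cos(3)/324

For F(z) to be correct the identity F'(z) - f(z) = 0 must hold.
F(z) = (-216*z**3*cos(3*z) + 216*z**2*sin(3*z) + 72*z**2*cos(3*z) - 48*z*sin(3*z) + 117*z*cos(3*z) - 39*sin(3*z) - 16*cos(3*z))/324 is an antiderivative of f.
Check: d/dz[(-216*z**3*cos(3*z) + 216*z**2*sin(3*z) + 72*z**2*cos(3*z) - 48*z*sin(3*z) + 117*z*cos(3*z) - 39*sin(3*z) - 16*cos(3*z))/324] = 2*z**3*sin(3*z) - 2*z**2*sin(3*z)/3 + z*sin(3*z)/4, which equals f(z).
F(1) = 43*sin(3)/108 - 43*cos(3)/324; F(0) = -4/81.
Integral = F(1) - F(0) = 4/81 + 43*sin(3)/108 - 43*cos(3)/324.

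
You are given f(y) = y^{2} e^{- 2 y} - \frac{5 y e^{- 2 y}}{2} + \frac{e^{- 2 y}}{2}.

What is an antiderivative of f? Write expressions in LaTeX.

An antiderivative is F(y) = \frac{\left(- 4 y^{2} + 6 y + 1\right) e^{- 2 y}}{8}.

f has the shape u'v + uv' for u = - \frac{y^{2}}{2} + \frac{3 y}{4} + \frac{1}{8} and v = e^{- 2 y} — it is the derivative of the product u*v.
Check: d/dy[\frac{\left(- 4 y^{2} + 6 y + 1\right) e^{- 2 y}}{8}] = \frac{\left(2 y^{2} - 5 y + 1\right) e^{- 2 y}}{2}, which equals f(y).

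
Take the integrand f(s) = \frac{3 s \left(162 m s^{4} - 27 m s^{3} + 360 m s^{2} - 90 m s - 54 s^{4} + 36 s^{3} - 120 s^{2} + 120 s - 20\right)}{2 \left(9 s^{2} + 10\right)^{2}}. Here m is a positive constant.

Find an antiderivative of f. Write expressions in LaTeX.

An antiderivative is F(s) = \frac{27 m s^{4} - 9 m s^{3} - 9 s^{4} + 12 s^{3} - 3 s^{2}}{18 s^{2} + 20}.

Whatever form F(s) takes, F'(s) = f(s) is non-negotiable.
Check: d/ds[\frac{27 m s^{4} - 9 m s^{3} - 9 s^{4} + 12 s^{3} - 3 s^{2}}{18 s^{2} + 20}] = \frac{486 m s^{5} - 81 m s^{4} + 1080 m s^{3} - 270 m s^{2} - 162 s^{5} + 108 s^{4} - 360 s^{3} + 360 s^{2} - 60 s}{162 s^{4} + 360 s^{2} + 200}, which equals f(s).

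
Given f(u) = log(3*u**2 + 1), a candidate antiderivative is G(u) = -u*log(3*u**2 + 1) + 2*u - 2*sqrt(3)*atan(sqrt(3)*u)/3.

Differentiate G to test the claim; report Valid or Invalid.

d/du[G] = -log(3*u**2 + 1)
d/du[G] - f(u) = -2*log(3*u**2 + 1) != 0.

Invalid: d/du[G] - f = -2*log(3*u**2 + 1), which is not 0.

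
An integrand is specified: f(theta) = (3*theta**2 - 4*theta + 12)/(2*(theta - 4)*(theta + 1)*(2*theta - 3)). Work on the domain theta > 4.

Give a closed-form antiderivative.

Factor the denominator (2*(theta - 4)*(theta + 1)*(2*theta - 3)) and decompose: f = -51/(50*(2*theta - 3)) + 19/(50*(theta + 1)) + 22/(25*(theta - 4)); each piece integrates to a log, atan, or power term.
Check: d/dtheta[22*log(theta - 4)/25 - 51*log(theta - 3/2)/100 + 19*log(theta + 1)/50] = (3*theta**2 - 4*theta + 12)/(4*theta**3 - 18*theta**2 + 2*theta + 24), which equals f(theta).

An antiderivative is F(theta) = 22*log(theta - 4)/25 - 51*log(theta - 3/2)/100 + 19*log(theta + 1)/50.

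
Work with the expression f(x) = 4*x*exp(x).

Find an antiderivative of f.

An antiderivative is F(x) = (4*x - 4)*exp(x).

f has the shape u'v + uv' for u = 4*x - 4 and v = exp(x) — it is the derivative of the product u*v.
Check: d/dx[(4*x - 4)*exp(x)] = 4*x*exp(x) = f(x).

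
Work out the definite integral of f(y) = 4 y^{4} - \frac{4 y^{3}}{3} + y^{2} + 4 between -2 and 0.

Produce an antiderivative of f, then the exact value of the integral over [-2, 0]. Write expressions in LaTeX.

Integrate term by term and add the pieces.
F(y) = \frac{y \left(12 y^{4} - 5 y^{3} + 5 y^{2} + 60\right)}{15} is an antiderivative of f.
Check: d/dy[\frac{y \left(12 y^{4} - 5 y^{3} + 5 y^{2} + 60\right)}{15}] = 4 y^{4} - \frac{4 y^{3}}{3} + y^{2} + 4 = f(y).
F(0) = 0; F(-2) = - \frac{208}{5}.
Integral = F(0) - F(-2) = \frac{208}{5}.

Antiderivative: F(y) = \frac{y \left(12 y^{4} - 5 y^{3} + 5 y^{2} + 60\right)}{15}; value = \frac{208}{5}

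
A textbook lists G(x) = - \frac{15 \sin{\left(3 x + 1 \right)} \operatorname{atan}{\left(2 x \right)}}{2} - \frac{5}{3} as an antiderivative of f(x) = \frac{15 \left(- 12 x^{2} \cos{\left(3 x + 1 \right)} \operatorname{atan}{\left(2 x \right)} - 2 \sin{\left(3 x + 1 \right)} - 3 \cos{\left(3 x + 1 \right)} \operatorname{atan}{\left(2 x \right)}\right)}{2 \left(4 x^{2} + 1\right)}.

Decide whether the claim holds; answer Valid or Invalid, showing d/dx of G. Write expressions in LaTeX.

d/dx[G] = \frac{- 180 x^{2} \cos{\left(3 x + 1 \right)} \operatorname{atan}{\left(2 x \right)} - 30 \sin{\left(3 x + 1 \right)} - 45 \cos{\left(3 x + 1 \right)} \operatorname{atan}{\left(2 x \right)}}{8 x^{2} + 2}
This equals f(x) exactly, so the claim holds.

Valid - the claim checks out under differentiation.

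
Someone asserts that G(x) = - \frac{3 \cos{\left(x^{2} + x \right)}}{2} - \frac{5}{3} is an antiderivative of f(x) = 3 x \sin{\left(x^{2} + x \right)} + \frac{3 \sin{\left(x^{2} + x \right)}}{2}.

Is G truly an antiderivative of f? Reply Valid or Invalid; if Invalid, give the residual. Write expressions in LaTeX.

d/dx[G] = 3 x \sin{\left(x^{2} + x \right)} + \frac{3 \sin{\left(x^{2} + x \right)}}{2}
This equals f(x) exactly, so the claim holds.

Valid - differentiating G returns exactly f.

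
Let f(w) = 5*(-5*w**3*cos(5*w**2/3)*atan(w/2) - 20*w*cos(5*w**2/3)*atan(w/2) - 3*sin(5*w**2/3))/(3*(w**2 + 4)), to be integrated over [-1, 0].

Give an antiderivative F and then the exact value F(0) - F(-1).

f has the shape u'v + uv' for u = -5*atan(w/2)/2 and v = sin(5*w**2/3) — it is the derivative of the product u*v.
F(w) = -5*sin(5*w**2/3)*atan(w/2)/2 is an antiderivative of f.
Check: d/dw[-5*sin(5*w**2/3)*atan(w/2)/2] = (-25*w**3*cos(5*w**2/3)*atan(w/2) - 100*w*cos(5*w**2/3)*atan(w/2) - 15*sin(5*w**2/3))/(3*w**2 + 12), which equals f(w).
F(0) = 0; F(-1) = 5*sin(5/3)*atan(1/2)/2.
Integral = F(0) - F(-1) = -5*sin(5/3)*atan(1/2)/2.

Antiderivative: F(w) = -5*sin(5*w**2/3)*atan(w/2)/2; value = -5*sin(5/3)*atan(1/2)/2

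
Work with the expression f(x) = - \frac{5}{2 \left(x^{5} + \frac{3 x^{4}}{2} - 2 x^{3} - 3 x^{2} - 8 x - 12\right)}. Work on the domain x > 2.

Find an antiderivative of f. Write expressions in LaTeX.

An antiderivative is F(x) = \frac{5 \left(- 17 \log{\left(x - 2 \right)} + 192 \log{\left(x + \frac{3}{2} \right)} - 119 \log{\left(x + 2 \right)} - 28 \log{\left(x^{2} + 2 \right)} + 42 \sqrt{2} \operatorname{atan}{\left(\frac{\sqrt{2} x}{2} \right)}\right)}{2856}.

The denominator factors as \left(x - 2\right) \left(x + 2\right) \left(2 x + 3\right) \left(x^{2} + 2\right); partial fractions split f into directly integrable pieces: - \frac{5 \left(2 x - 3\right)}{102 \left(x^{2} + 2\right)} + \frac{80}{119 \left(2 x + 3\right)} - \frac{5}{24 \left(x + 2\right)} - \frac{5}{168 \left(x - 2\right)}.
Check: d/dx[\frac{5 \left(- 17 \log{\left(x - 2 \right)} + 192 \log{\left(x + \frac{3}{2} \right)} - 119 \log{\left(x + 2 \right)} - 28 \log{\left(x^{2} + 2 \right)} + 42 \sqrt{2} \operatorname{atan}{\left(\frac{\sqrt{2} x}{2} \right)}\right)}{2856}] = - \frac{5}{2 x^{5} + 3 x^{4} - 4 x^{3} - 6 x^{2} - 16 x - 24}, which equals f(x).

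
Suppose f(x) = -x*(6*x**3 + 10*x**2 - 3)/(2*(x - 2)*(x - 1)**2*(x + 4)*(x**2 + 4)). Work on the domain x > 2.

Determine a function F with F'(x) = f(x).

An antiderivative is F(x) = -(21250*x*log(x - 2) - 13488*x*log(x - 1) - 1816*x*log(x + 4) - 2973*x*log(x**2 + 4) + 1422*x*atan(x/2) - 21250*log(x - 2) + 13488*log(x - 1) + 1816*log(x + 4) + 2973*log(x**2 + 4) - 1422*atan(x/2) + 3120)/(12000*(x - 1)).

Factor the denominator (2*(x - 2)*(x - 1)**2*(x + 4)*(x**2 + 4)) and decompose: f = (991*x - 474)/(2000*(x**2 + 4)) + 227/(1500*(x + 4)) + 281/(250*(x - 1)) + 13/(50*(x - 1)**2) - 85/(48*(x - 2)); each piece integrates to a log, atan, or power term.
Check: d/dx[-(21250*x*log(x - 2) - 13488*x*log(x - 1) - 1816*x*log(x + 4) - 2973*x*log(x**2 + 4) + 1422*x*atan(x/2) - 21250*log(x - 2) + 13488*log(x - 1) + 1816*log(x + 4) + 2973*log(x**2 + 4) - 1422*atan(x/2) + 3120)/(12000*(x - 1))] = (-6*x**4 - 10*x**3 + 3*x)/(2*x**6 - 14*x**4 + 36*x**3 - 104*x**2 + 144*x - 64), which equals f(x).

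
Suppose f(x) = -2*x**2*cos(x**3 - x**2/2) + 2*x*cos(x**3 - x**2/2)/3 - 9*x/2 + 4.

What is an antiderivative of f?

An antiderivative is F(x) = -(27*x**2 - 48*x + 8*sin(x**3 - x**2/2))/12.

The integrand splits into summands that can be handled one at a time.
Check: d/dx[-(27*x**2 - 48*x + 8*sin(x**3 - x**2/2))/12] = -2*x**2*cos(x**3 - x**2/2) + 2*x*cos(x**3 - x**2/2)/3 - 9*x/2 + 4 = f(x).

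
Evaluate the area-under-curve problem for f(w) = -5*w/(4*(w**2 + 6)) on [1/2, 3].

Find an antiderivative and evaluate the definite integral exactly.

Antiderivative: F(w) = -5*log(w**2 + 6)/8; value = -5*log(15)/8 + 5*log(25/4)/8

f matches the chain-rule pattern g'(h)*h' with inner function h(w) = w**2 + 6; substituting u = h(w) collapses the integral.
F(w) = -5*log(w**2 + 6)/8 is an antiderivative of f.
Check: d/dw[-5*log(w**2 + 6)/8] = -5*w/(4*w**2 + 24), which equals f(w).
F(3) = -5*log(15)/8; F(1/2) = -5*log(25/4)/8.
Integral = F(3) - F(1/2) = -5*log(15)/8 + 5*log(25/4)/8.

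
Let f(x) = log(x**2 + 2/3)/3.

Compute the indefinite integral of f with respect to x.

F(x) = (3*x*log(x**2 + 2/3) - 6*x + 2*sqrt(6)*atan(sqrt(6)*x/2))/9 + C

Differentiate the proposed F(x) back; it has to land on f(x) exactly.
Check: d/dx[(3*x*log(x**2 + 2/3) - 6*x + 2*sqrt(6)*atan(sqrt(6)*x/2))/9] = log(x**2 + 2/3)/3 = f(x).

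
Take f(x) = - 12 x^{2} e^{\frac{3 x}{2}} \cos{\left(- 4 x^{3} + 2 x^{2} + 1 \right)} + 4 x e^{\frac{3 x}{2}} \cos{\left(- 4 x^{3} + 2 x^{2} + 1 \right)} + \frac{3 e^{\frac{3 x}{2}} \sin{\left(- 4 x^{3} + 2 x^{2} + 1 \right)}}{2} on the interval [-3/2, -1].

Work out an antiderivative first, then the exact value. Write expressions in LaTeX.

f has the shape u'v + uv' for u = e^{\frac{3 x}{2}} and v = \sin{\left(- 4 x^{3} + 2 x^{2} + 1 \right)} — it is the derivative of the product u*v.
F(x) = e^{\frac{3 x}{2}} \sin{\left(- 4 x^{3} + 2 x^{2} + 1 \right)} is an antiderivative of f.
Check: d/dx[e^{\frac{3 x}{2}} \sin{\left(- 4 x^{3} + 2 x^{2} + 1 \right)}] = - 12 x^{2} e^{\frac{3 x}{2}} \cos{\left(- 4 x^{3} + 2 x^{2} + 1 \right)} + 4 x e^{\frac{3 x}{2}} \cos{\left(- 4 x^{3} + 2 x^{2} + 1 \right)} + \frac{3 e^{\frac{3 x}{2}} \sin{\left(- 4 x^{3} + 2 x^{2} + 1 \right)}}{2} = f(x).
F(-1) = \frac{\sin{\left(7 \right)}}{e^{\frac{3}{2}}}; F(-3/2) = \frac{\sin{\left(19 \right)}}{e^{\frac{9}{4}}}.
Integral = F(-1) - F(-3/2) = - \frac{\sin{\left(19 \right)}}{e^{\frac{9}{4}}} + \frac{\sin{\left(7 \right)}}{e^{\frac{3}{2}}}.

Antiderivative: F(x) = e^{\frac{3 x}{2}} \sin{\left(- 4 x^{3} + 2 x^{2} + 1 \right)}; value = - \frac{\sin{\left(19 \right)}}{e^{\frac{9}{4}}} + \frac{\sin{\left(7 \right)}}{e^{\frac{3}{2}}}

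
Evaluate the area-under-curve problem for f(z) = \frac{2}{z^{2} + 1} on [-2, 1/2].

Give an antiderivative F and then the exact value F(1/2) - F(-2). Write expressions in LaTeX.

Whatever form F(z) takes, F'(z) = f(z) is non-negotiable.
F(z) = 2 \operatorname{atan}{\left(z \right)} is an antiderivative of f.
Check: d/dz[2 \operatorname{atan}{\left(z \right)}] = \frac{2}{z^{2} + 1} = f(z).
F(1/2) = 2 \operatorname{atan}{\left(\frac{1}{2} \right)}; F(-2) = - 2 \operatorname{atan}{\left(2 \right)}.
Integral = F(1/2) - F(-2) = 2 \operatorname{atan}{\left(\frac{1}{2} \right)} + 2 \operatorname{atan}{\left(2 \right)}.

Antiderivative: F(z) = 2 \operatorname{atan}{\left(z \right)}; value = 2 \operatorname{atan}{\left(\frac{1}{2} \right)} + 2 \operatorname{atan}{\left(2 \right)}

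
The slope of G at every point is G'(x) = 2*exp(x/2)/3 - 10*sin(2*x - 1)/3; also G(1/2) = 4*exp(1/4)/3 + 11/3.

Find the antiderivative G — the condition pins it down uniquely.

Integrate term by term and add the pieces.
A general antiderivative is 4*exp(x/2)/3 + 5*cos(2*x - 1)/3 + C.
The condition gives C = 4*exp(1/4)/3 + 11/3 - (5/3 + 4*exp(1/4)/3) = 2.
So G(x) = (4*exp(x/2) + 5*cos(2*x - 1) + 6)/3.
Check: d/dx[(4*exp(x/2) + 5*cos(2*x - 1) + 6)/3] = 2*exp(x/2)/3 - 10*sin(2*x - 1)/3 = G'(x).

G(x) = (4*exp(x/2) + 5*cos(2*x - 1) + 6)/3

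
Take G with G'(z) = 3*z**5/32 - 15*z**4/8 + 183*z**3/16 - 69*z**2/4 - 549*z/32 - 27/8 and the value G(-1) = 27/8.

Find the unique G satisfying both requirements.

G'(z) matches the chain-rule pattern g'(h)*h' with inner function h(z) = z**2/4 - 2*z - 3/4; substituting u = h(z) collapses the integral.
A general antiderivative is (z**2/4 - 2*z - 3/4)**3 + C.
The condition gives C = 27/8 - (27/8) = 0.
So G(z) = z**6/64 - 3*z**5/8 + 183*z**4/64 - 23*z**3/4 - 549*z**2/64 - 27*z/8 - 27/64.
Check: d/dz[z**6/64 - 3*z**5/8 + 183*z**4/64 - 23*z**3/4 - 549*z**2/64 - 27*z/8 - 27/64] = 3*z**5/32 - 15*z**4/8 + 183*z**3/16 - 69*z**2/4 - 549*z/32 - 27/8 = G'(z).

G(z) = z**6/64 - 3*z**5/8 + 183*z**4/64 - 23*z**3/4 - 549*z**2/64 - 27*z/8 - 27/64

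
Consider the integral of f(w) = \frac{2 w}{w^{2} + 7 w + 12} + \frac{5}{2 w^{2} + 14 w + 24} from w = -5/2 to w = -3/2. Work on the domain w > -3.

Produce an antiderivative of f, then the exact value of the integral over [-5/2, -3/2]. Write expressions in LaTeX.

Antiderivative: F(w) = - \frac{7 \log{\left(w + 3 \right)}}{2} + \frac{11 \log{\left(w + 4 \right)}}{2}; value = - 9 \log{\left(\frac{3}{2} \right)} - \frac{7 \log{\left(2 \right)}}{2} + \frac{11 \log{\left(\frac{5}{2} \right)}}{2}

The denominator factors as 2 \left(w + 3\right) \left(w + 4\right); partial fractions split f into directly integrable pieces: \frac{11}{2 \left(w + 4\right)} - \frac{7}{2 \left(w + 3\right)}.
F(w) = - \frac{7 \log{\left(w + 3 \right)}}{2} + \frac{11 \log{\left(w + 4 \right)}}{2} is an antiderivative of f.
Check: d/dw[- \frac{7 \log{\left(w + 3 \right)}}{2} + \frac{11 \log{\left(w + 4 \right)}}{2}] = \frac{4 w + 5}{2 w^{2} + 14 w + 24}, which equals f(w).
F(-3/2) = - \frac{7 \log{\left(\frac{3}{2} \right)}}{2} + \frac{11 \log{\left(\frac{5}{2} \right)}}{2}; F(-5/2) = \frac{11 \log{\left(\frac{3}{2} \right)}}{2} + \frac{7 \log{\left(2 \right)}}{2}.
Integral = F(-3/2) - F(-5/2) = - 9 \log{\left(\frac{3}{2} \right)} - \frac{7 \log{\left(2 \right)}}{2} + \frac{11 \log{\left(\frac{5}{2} \right)}}{2}.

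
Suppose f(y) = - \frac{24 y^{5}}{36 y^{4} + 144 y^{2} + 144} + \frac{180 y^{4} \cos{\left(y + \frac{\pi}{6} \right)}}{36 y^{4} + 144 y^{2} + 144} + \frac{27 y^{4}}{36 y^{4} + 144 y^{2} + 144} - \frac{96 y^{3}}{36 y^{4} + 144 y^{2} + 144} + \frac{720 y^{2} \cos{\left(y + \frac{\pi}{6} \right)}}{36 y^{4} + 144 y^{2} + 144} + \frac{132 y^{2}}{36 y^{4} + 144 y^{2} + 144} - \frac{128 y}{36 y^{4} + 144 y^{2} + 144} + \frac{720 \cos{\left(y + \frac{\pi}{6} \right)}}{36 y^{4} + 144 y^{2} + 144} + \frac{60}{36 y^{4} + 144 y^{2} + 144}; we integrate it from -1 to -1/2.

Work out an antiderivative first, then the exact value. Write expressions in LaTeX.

Antiderivative: F(y) = \frac{- 12 y^{2} \left(y^{2} + 2\right) - 36 y^{2} + 27 y \left(y^{2} + 2\right) - 24 y + 180 \left(y^{2} + 2\right) \sin{\left(y + \frac{\pi}{6} \right)} - 56}{36 \left(y^{2} + 2\right)}; value = 5 \cos{\left(\frac{1}{2} + \frac{\pi}{3} \right)} + \frac{389}{648} - 5 \cos{\left(1 + \frac{\pi}{3} \right)}

The integrand splits into summands that can be handled one at a time.
F(y) = \frac{- 12 y^{2} \left(y^{2} + 2\right) - 36 y^{2} + 27 y \left(y^{2} + 2\right) - 24 y + 180 \left(y^{2} + 2\right) \sin{\left(y + \frac{\pi}{6} \right)} - 56}{36 \left(y^{2} + 2\right)} is an antiderivative of f.
Check: d/dy[\frac{- 12 y^{2} \left(y^{2} + 2\right) - 36 y^{2} + 27 y \left(y^{2} + 2\right) - 24 y + 180 \left(y^{2} + 2\right) \sin{\left(y + \frac{\pi}{6} \right)} - 56}{36 \left(y^{2} + 2\right)}] = \frac{- 24 y^{5} + 180 y^{4} \cos{\left(y + \frac{\pi}{6} \right)} + 27 y^{4} - 96 y^{3} + 720 y^{2} \cos{\left(y + \frac{\pi}{6} \right)} + 132 y^{2} - 128 y + 720 \cos{\left(y + \frac{\pi}{6} \right)} + 60}{36 y^{4} + 144 y^{2} + 144}, which equals f(y).
F(-1/2) = - \frac{721}{648} + 5 \cos{\left(\frac{1}{2} + \frac{\pi}{3} \right)}; F(-1) = 5 \cos{\left(1 + \frac{\pi}{3} \right)} - \frac{185}{108}.
Integral = F(-1/2) - F(-1) = 5 \cos{\left(\frac{1}{2} + \frac{\pi}{3} \right)} + \frac{389}{648} - 5 \cos{\left(1 + \frac{\pi}{3} \right)}.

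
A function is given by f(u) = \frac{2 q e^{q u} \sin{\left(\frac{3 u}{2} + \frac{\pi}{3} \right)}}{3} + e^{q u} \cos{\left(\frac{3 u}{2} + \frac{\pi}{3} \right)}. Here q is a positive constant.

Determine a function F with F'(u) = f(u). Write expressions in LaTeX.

f has the shape v'r + vr' for v = \frac{2 e^{q u}}{3} and r = \sin{\left(\frac{3 u}{2} + \frac{\pi}{3} \right)} — it is the derivative of the product v*r.
Check: d/du[\frac{2 e^{q u} \sin{\left(\frac{3 u}{2} + \frac{\pi}{3} \right)}}{3}] = \frac{2 q e^{q u} \sin{\left(\frac{3 u}{2} + \frac{\pi}{3} \right)}}{3} + e^{q u} \cos{\left(\frac{3 u}{2} + \frac{\pi}{3} \right)} = f(u).

An antiderivative is F(u) = \frac{2 e^{q u} \sin{\left(\frac{3 u}{2} + \frac{\pi}{3} \right)}}{3}.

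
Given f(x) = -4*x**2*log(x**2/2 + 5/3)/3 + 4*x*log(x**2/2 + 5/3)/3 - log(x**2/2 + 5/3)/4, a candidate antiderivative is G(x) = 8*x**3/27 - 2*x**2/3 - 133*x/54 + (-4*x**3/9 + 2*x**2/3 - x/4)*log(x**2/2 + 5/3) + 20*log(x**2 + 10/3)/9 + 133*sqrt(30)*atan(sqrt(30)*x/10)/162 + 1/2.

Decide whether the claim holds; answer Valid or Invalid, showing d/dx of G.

Valid: G'(x) = f(x).

d/dx[G] = -4*x**2*log(3*x**2 + 10)/3 + 4*x**2*log(6)/3 + 4*x*log(3*x**2 + 10)/3 - 4*x*log(6)/3 - log(3*x**2 + 10)/4 + log(6)/4
This equals f(x) exactly, so the claim holds.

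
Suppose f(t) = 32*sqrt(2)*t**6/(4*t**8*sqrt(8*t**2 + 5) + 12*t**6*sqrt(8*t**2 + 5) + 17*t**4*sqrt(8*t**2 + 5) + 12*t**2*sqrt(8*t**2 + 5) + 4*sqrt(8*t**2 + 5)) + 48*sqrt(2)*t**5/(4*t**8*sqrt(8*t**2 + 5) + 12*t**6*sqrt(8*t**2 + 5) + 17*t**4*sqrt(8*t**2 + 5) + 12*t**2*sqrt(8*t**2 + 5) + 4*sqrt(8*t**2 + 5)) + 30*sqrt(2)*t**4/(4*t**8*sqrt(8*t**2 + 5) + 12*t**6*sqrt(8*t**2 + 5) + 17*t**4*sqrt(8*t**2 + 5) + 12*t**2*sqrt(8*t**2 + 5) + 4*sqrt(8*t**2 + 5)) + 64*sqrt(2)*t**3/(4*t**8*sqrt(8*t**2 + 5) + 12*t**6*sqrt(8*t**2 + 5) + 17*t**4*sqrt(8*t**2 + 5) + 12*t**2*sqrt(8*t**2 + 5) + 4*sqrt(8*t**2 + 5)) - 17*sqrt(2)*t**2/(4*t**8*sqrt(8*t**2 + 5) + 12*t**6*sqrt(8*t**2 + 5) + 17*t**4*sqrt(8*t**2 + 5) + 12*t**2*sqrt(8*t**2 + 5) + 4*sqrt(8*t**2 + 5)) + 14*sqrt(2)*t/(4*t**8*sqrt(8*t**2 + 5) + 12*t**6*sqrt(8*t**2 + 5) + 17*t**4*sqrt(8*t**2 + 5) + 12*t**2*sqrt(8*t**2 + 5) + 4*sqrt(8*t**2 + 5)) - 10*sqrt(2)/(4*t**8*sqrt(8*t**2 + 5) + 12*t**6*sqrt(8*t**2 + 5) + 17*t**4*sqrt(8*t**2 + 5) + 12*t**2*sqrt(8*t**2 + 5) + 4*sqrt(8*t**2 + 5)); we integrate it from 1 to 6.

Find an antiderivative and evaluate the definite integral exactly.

Antiderivative: F(t) = -sqrt(2)*(t + 1)*sqrt(8*t**2 + 5)/(2*t**4 + 3*t**2 + 2); value = -sqrt(586)/386 + 2*sqrt(26)/7

The integrand splits into summands that can be handled one at a time.
F(t) = -sqrt(2)*(t + 1)*sqrt(8*t**2 + 5)/(2*t**4 + 3*t**2 + 2) is an antiderivative of f.
Check: d/dt[-sqrt(2)*(t + 1)*sqrt(8*t**2 + 5)/(2*t**4 + 3*t**2 + 2)] = (32*sqrt(2)*t**6 + 48*sqrt(2)*t**5 + 30*sqrt(2)*t**4 + 64*sqrt(2)*t**3 - 17*sqrt(2)*t**2 + 14*sqrt(2)*t - 10*sqrt(2))/(4*t**8*sqrt(8*t**2 + 5) + 12*t**6*sqrt(8*t**2 + 5) + 17*t**4*sqrt(8*t**2 + 5) + 12*t**2*sqrt(8*t**2 + 5) + 4*sqrt(8*t**2 + 5)), which equals f(t).
F(6) = -sqrt(586)/386; F(1) = -2*sqrt(26)/7.
Integral = F(6) - F(1) = -sqrt(586)/386 + 2*sqrt(26)/7.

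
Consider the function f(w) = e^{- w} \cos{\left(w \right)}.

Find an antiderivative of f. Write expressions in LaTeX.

Recover f(w) by differentiating a candidate F(w); any mismatch rules it out.
Check: d/dw[- \frac{\left(- \sin{\left(w \right)} + \cos{\left(w \right)}\right) e^{- w}}{2}] = e^{- w} \cos{\left(w \right)} = f(w).

An antiderivative is F(w) = - \frac{\left(- \sin{\left(w \right)} + \cos{\left(w \right)}\right) e^{- w}}{2}.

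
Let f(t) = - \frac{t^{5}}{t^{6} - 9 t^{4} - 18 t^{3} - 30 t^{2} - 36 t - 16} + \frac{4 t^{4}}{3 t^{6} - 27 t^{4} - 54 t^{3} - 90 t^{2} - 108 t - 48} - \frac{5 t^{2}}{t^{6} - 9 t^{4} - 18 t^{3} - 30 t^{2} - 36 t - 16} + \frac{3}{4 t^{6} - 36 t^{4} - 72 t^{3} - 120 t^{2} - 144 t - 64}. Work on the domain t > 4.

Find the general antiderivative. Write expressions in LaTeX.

F(t) = - \frac{9143 \log{\left(t - 4 \right)}}{32400} + \frac{7 \log{\left(t + 1 \right)}}{1350} - \frac{409 \log{\left(t + 2 \right)}}{432} + \frac{145 \log{\left(t^{2} + 2 \right)}}{1296} + \frac{289 \sqrt{2} \operatorname{atan}{\left(\frac{\sqrt{2} t}{2} \right)}}{1296} - \frac{23}{180 t + 180} + C

Factor the denominator (12 \left(t - 4\right) \left(t + 1\right)^{2} \left(t + 2\right) \left(t^{2} + 2\right)) and decompose: f = \frac{145 t + 289}{648 \left(t^{2} + 2\right)} - \frac{409}{432 \left(t + 2\right)} + \frac{7}{1350 \left(t + 1\right)} + \frac{23}{180 \left(t + 1\right)^{2}} - \frac{9143}{32400 \left(t - 4\right)}; each piece integrates to a log, atan, or power term.
Check: d/dt[- \frac{9143 \log{\left(t - 4 \right)}}{32400} + \frac{7 \log{\left(t + 1 \right)}}{1350} - \frac{409 \log{\left(t + 2 \right)}}{432} + \frac{145 \log{\left(t^{2} + 2 \right)}}{1296} + \frac{289 \sqrt{2} \operatorname{atan}{\left(\frac{\sqrt{2} t}{2} \right)}}{1296} - \frac{23}{180 t + 180}] = \frac{- 12 t^{5} + 16 t^{4} - 60 t^{2} + 9}{12 t^{6} - 108 t^{4} - 216 t^{3} - 360 t^{2} - 432 t - 192}, which equals f(t).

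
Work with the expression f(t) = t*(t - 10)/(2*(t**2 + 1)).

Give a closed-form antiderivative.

An antiderivative F(t) passes only if d/dt[F] lands on f(t) exactly.
Check: d/dt[(t - 5*log(t**2 + 1) - atan(t))/2] = (t**2 - 10*t)/(2*t**2 + 2), which equals f(t).

An antiderivative is F(t) = (t - 5*log(t**2 + 1) - atan(t))/2.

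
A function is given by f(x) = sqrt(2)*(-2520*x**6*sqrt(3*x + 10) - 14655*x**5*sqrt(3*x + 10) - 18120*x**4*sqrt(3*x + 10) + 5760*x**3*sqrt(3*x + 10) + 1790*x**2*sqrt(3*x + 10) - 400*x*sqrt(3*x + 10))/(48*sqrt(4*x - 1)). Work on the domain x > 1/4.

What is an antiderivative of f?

For F(x) to be correct the identity F'(x) - f(x) = 0 must hold.
Check: d/dx[5*sqrt(2)*x**2*(3*x + 10)**(3/2)*sqrt(4*x - 1)*(-3*x**3 - 12*x**2 + 2)/24] = (-2520*sqrt(2)*x**6*sqrt(3*x + 10) - 14655*sqrt(2)*x**5*sqrt(3*x + 10) - 18120*sqrt(2)*x**4*sqrt(3*x + 10) + 5760*sqrt(2)*x**3*sqrt(3*x + 10) + 1790*sqrt(2)*x**2*sqrt(3*x + 10) - 400*sqrt(2)*x*sqrt(3*x + 10))/(48*sqrt(4*x - 1)), which equals f(x).

An antiderivative is F(x) = 5*sqrt(2)*x**2*(3*x + 10)**(3/2)*sqrt(4*x - 1)*(-3*x**3 - 12*x**2 + 2)/24.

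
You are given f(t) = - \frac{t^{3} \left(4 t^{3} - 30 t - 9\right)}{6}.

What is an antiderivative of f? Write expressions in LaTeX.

For F(t) to be correct the identity F'(t) - f(t) = 0 must hold.
Check: d/dt[- \frac{t^{4} \left(16 t^{3} - 168 t - 63\right)}{168}] = - \frac{2 t^{6}}{3} + 5 t^{4} + \frac{3 t^{3}}{2}, which equals f(t).

An antiderivative is F(t) = - \frac{t^{4} \left(16 t^{3} - 168 t - 63\right)}{168}.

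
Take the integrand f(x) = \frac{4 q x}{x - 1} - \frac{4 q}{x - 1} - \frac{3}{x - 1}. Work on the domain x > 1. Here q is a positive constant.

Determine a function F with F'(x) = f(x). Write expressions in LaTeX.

An antiderivative is F(x) = 4 q x - 3 \log{\left(4 x - 4 \right)}.

The integrand splits into summands that can be handled one at a time.
Check: d/dx[4 q x - 3 \log{\left(4 x - 4 \right)}] = \frac{4 q x - 4 q - 3}{x - 1}, which equals f(x).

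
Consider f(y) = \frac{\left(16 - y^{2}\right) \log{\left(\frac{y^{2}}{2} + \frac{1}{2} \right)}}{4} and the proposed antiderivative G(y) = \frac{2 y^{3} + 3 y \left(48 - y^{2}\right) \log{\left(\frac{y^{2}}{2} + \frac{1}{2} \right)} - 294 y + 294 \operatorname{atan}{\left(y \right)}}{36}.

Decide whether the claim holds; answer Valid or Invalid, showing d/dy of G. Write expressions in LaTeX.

Valid - differentiating G returns exactly f.

d/dy[G] = - \frac{y^{2} \log{\left(y^{2} + 1 \right)}}{4} + \frac{y^{2} \log{\left(2 \right)}}{4} + 4 \log{\left(y^{2} + 1 \right)} - 4 \log{\left(2 \right)}
This equals f(y) exactly, so the claim holds.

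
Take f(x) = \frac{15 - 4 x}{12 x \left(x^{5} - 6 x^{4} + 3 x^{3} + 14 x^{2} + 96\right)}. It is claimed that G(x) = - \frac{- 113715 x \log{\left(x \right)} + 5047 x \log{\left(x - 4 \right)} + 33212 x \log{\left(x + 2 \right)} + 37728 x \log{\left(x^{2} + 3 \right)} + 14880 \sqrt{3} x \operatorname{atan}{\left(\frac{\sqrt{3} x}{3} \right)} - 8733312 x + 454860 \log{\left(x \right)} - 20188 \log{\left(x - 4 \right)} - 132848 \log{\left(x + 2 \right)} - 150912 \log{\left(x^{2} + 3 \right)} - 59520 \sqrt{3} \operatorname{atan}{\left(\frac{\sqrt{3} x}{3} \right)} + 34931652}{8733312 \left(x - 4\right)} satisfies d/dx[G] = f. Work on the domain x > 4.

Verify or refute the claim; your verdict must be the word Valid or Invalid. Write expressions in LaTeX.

d/dx[G] = \frac{15 - 4 x}{12 x^{6} - 72 x^{5} + 36 x^{4} + 168 x^{3} + 1152 x}
This equals f(x) exactly, so the claim holds.

Valid - differentiating G returns exactly f.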